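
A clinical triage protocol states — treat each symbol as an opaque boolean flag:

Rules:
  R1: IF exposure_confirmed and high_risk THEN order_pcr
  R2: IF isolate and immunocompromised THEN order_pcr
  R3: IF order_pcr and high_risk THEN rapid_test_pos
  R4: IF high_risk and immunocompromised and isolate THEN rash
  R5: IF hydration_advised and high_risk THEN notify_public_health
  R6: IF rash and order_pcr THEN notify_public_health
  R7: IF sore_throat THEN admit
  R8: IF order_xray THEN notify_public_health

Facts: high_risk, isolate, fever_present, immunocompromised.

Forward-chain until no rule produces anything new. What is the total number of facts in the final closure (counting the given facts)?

Round 1 fires R2, R4, giving order_pcr, rash.
Round 2 fires R3, R6, giving rapid_test_pos, notify_public_health.
Closure: {fever_present, high_risk, immunocompromised, isolate, notify_public_health, order_pcr, rapid_test_pos, rash} — 8 facts.

8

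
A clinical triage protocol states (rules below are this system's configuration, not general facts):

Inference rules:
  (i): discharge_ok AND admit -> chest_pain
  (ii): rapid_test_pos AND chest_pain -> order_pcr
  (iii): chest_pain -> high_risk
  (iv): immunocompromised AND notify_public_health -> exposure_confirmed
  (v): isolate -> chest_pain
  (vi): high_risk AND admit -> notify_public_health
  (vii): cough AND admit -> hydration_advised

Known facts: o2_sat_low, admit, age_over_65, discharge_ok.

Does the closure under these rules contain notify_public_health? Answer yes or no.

[1] (i) [discharge_ok AND admit -> chest_pain]. ⇒ new: chest_pain.
[2] (iii) [chest_pain -> high_risk]. ⇒ new: high_risk.
[3] (vi) [high_risk AND admit -> notify_public_health]. ⇒ new: notify_public_health.
notify_public_health appears in round 3, so it is derivable.

yes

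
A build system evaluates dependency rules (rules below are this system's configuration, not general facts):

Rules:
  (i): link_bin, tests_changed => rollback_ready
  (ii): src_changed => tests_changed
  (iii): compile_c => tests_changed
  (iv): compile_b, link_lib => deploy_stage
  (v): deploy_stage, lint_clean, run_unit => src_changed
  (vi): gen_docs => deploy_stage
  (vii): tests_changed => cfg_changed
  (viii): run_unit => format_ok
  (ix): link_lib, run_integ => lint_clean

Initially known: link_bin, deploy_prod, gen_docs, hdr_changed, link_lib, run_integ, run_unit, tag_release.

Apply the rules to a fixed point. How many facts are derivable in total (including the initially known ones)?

[1] (vi) [gen_docs => deploy_stage]; (viii) [run_unit => format_ok]; (ix) [link_lib, run_integ => lint_clean]. ⇒ new: deploy_stage, format_ok, lint_clean.
[2] (v) [deploy_stage, lint_clean, run_unit => src_changed]. ⇒ new: src_changed.
[3] (ii) [src_changed => tests_changed]. ⇒ new: tests_changed.
[4] (i) [link_bin, tests_changed => rollback_ready]; (vii) [tests_changed => cfg_changed]. ⇒ new: rollback_ready, cfg_changed.
Closure: {cfg_changed, deploy_prod, deploy_stage, format_ok, gen_docs, hdr_changed, link_bin, link_lib, lint_clean, rollback_ready, run_integ, run_unit, src_changed, tag_release, tests_changed} — 15 facts.

15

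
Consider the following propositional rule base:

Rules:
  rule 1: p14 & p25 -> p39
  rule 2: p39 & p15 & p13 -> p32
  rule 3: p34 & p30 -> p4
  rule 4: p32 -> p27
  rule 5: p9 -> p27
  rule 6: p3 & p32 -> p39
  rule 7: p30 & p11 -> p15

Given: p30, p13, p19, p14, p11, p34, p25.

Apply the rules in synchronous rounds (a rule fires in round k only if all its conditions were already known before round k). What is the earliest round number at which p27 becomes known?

[1] rule 1 [p14 & p25 -> p39]; rule 3 [p34 & p30 -> p4]; rule 7 [p30 & p11 -> p15]. ⇒ new: p39, p4, p15.
[2] rule 2 [p39 & p15 & p13 -> p32]. ⇒ new: p32.
[3] rule 4 [p32 -> p27]. ⇒ new: p27.
p27 first appears in round 3.

3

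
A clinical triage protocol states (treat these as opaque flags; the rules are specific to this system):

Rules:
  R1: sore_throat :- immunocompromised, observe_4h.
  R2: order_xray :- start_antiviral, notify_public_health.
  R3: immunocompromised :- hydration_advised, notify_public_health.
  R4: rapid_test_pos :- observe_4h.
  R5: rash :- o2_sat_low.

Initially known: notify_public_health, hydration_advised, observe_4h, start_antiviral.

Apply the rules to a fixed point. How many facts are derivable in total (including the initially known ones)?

Round 1 fires R2, R3, R4, giving order_xray, immunocompromised, rapid_test_pos.
Round 2 fires R1, giving sore_throat.
Closure: {hydration_advised, immunocompromised, notify_public_health, observe_4h, order_xray, rapid_test_pos, sore_throat, start_antiviral} — 8 facts.

8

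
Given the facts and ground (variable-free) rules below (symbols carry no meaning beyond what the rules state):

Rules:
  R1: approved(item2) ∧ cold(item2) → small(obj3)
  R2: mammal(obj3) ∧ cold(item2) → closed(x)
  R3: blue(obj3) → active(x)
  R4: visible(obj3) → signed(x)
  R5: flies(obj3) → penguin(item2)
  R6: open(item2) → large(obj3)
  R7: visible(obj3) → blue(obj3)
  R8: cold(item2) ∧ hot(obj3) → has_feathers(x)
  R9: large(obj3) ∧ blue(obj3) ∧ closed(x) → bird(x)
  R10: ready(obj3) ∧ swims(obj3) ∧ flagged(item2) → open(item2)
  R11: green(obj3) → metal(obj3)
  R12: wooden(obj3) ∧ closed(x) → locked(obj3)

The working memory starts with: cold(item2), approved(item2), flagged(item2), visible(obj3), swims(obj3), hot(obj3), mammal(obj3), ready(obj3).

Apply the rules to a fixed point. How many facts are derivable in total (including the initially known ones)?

17

Round 1 fires R1, R2, R4, R7, R8, R10, giving small(obj3), closed(x), signed(x), blue(obj3), has_feathers(x), open(item2).
Round 2 fires R3, R6, giving active(x), large(obj3).
Round 3 fires R9, giving bird(x).
Closure: {active(x), approved(item2), bird(x), blue(obj3), closed(x), cold(item2), flagged(item2), has_feathers(x), hot(obj3), large(obj3), mammal(obj3), open(item2), ready(obj3), signed(x), small(obj3), swims(obj3), visible(obj3)} — 17 facts.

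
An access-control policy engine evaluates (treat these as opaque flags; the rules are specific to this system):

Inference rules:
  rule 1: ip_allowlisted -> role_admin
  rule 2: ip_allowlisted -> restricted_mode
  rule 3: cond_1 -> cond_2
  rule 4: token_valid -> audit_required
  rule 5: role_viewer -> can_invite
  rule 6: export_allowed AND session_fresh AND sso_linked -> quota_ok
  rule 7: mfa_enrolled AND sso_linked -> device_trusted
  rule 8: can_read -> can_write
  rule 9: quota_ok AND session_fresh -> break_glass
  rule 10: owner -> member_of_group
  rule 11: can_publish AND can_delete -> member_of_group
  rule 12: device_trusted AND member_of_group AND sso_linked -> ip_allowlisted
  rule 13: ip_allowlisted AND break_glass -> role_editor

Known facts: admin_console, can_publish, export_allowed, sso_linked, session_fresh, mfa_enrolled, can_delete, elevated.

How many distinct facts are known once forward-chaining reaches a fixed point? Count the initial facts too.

16

[1] rule 6 [export_allowed AND session_fresh AND sso_linked -> quota_ok]; rule 7 [mfa_enrolled AND sso_linked -> device_trusted]; rule 11 [can_publish AND can_delete -> member_of_group]. ⇒ new: quota_ok, device_trusted, member_of_group.
[2] rule 9 [quota_ok AND session_fresh -> break_glass]; rule 12 [device_trusted AND member_of_group AND sso_linked -> ip_allowlisted]. ⇒ new: break_glass, ip_allowlisted.
[3] rule 1 [ip_allowlisted -> role_admin]; rule 2 [ip_allowlisted -> restricted_mode]; rule 13 [ip_allowlisted AND break_glass -> role_editor]. ⇒ new: role_admin, restricted_mode, role_editor.
Closure: {admin_console, break_glass, can_delete, can_publish, device_trusted, elevated, export_allowed, ip_allowlisted, member_of_group, mfa_enrolled, quota_ok, restricted_mode, role_admin, role_editor, session_fresh, sso_linked} — 16 facts.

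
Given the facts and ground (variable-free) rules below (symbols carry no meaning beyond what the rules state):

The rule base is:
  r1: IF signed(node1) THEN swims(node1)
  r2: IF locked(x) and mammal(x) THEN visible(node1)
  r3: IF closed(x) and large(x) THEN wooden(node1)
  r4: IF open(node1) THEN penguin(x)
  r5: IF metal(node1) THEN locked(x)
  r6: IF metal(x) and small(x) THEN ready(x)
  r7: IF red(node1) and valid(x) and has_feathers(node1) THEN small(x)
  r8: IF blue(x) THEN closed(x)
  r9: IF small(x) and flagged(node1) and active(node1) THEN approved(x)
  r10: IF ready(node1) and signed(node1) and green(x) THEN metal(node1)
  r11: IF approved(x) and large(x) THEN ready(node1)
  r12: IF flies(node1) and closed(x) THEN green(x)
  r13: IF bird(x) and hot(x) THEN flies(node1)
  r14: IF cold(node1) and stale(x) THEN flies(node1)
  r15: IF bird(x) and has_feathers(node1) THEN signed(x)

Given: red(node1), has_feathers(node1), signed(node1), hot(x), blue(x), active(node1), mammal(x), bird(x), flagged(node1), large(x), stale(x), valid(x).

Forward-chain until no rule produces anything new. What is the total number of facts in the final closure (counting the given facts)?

24

Round 1: r1 [IF signed(node1) THEN swims(node1)]; r7 [IF red(node1) and valid(x) and has_feathers(node1) THEN small(x)]; r8 [IF blue(x) THEN closed(x)]; r13 [IF bird(x) and hot(x) THEN flies(node1)]; r15 [IF bird(x) and has_feathers(node1) THEN signed(x)]. Adds swims(node1), small(x), closed(x), flies(node1), signed(x).
Round 2: r3 [IF closed(x) and large(x) THEN wooden(node1)]; r9 [IF small(x) and flagged(node1) and active(node1) THEN approved(x)]; r12 [IF flies(node1) and closed(x) THEN green(x)]. Adds wooden(node1), approved(x), green(x).
Round 3: r11 [IF approved(x) and large(x) THEN ready(node1)]. Adds ready(node1).
Round 4: r10 [IF ready(node1) and signed(node1) and green(x) THEN metal(node1)]. Adds metal(node1).
Round 5: r5 [IF metal(node1) THEN locked(x)]. Adds locked(x).
Round 6: r2 [IF locked(x) and mammal(x) THEN visible(node1)]. Adds visible(node1).
Closure: {active(node1), approved(x), bird(x), blue(x), closed(x), flagged(node1), flies(node1), green(x), has_feathers(node1), hot(x), large(x), locked(x), mammal(x), metal(node1), ready(node1), red(node1), signed(node1), signed(x), small(x), stale(x), swims(node1), valid(x), visible(node1), wooden(node1)} — 24 facts.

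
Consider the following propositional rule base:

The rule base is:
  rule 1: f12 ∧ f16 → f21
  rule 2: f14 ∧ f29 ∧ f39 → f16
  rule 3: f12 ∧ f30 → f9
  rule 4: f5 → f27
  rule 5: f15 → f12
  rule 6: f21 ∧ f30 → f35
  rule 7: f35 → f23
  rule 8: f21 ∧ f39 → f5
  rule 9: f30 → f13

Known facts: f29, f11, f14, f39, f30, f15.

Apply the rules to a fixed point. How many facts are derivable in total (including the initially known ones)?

Round 1 — rule 2, rule 5, rule 9, derive f16, f12, f13.
Round 2 — rule 1, rule 3, derive f21, f9.
Round 3 — rule 6, rule 8, derive f35, f5.
Round 4 — rule 4, rule 7, derive f27, f23.
Closure: {f11, f12, f13, f14, f15, f16, f21, f23, f27, f29, f30, f35, f39, f5, f9} — 15 facts.

15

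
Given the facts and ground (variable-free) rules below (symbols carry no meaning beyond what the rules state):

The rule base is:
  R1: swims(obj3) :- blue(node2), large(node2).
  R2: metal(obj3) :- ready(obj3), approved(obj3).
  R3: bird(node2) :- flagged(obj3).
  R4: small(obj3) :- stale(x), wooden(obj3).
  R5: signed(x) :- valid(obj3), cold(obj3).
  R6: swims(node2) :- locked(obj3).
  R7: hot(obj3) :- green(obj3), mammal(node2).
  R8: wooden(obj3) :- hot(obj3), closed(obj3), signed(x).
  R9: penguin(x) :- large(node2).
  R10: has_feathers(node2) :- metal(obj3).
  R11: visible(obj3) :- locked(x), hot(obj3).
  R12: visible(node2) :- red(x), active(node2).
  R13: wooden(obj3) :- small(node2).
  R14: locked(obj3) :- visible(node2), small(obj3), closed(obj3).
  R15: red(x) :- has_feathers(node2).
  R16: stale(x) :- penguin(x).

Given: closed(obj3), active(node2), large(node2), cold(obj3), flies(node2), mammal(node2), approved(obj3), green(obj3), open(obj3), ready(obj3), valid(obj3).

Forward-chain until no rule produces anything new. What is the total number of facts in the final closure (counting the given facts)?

Round 1: R2 [metal(obj3) :- ready(obj3), approved(obj3).]; R5 [signed(x) :- valid(obj3), cold(obj3).]; R7 [hot(obj3) :- green(obj3), mammal(node2).]; R9 [penguin(x) :- large(node2).]. New: metal(obj3), signed(x), hot(obj3), penguin(x).
Round 2: R8 [wooden(obj3) :- hot(obj3), closed(obj3), signed(x).]; R10 [has_feathers(node2) :- metal(obj3).]; R16 [stale(x) :- penguin(x).]. New: wooden(obj3), has_feathers(node2), stale(x).
Round 3: R4 [small(obj3) :- stale(x), wooden(obj3).]; R15 [red(x) :- has_feathers(node2).]. New: small(obj3), red(x).
Round 4: R12 [visible(node2) :- red(x), active(node2).]. New: visible(node2).
Round 5: R14 [locked(obj3) :- visible(node2), small(obj3), closed(obj3).]. New: locked(obj3).
Round 6: R6 [swims(node2) :- locked(obj3).]. New: swims(node2).
Closure: {active(node2), approved(obj3), closed(obj3), cold(obj3), flies(node2), green(obj3), has_feathers(node2), hot(obj3), large(node2), locked(obj3), mammal(node2), metal(obj3), open(obj3), penguin(x), ready(obj3), red(x), signed(x), small(obj3), stale(x), swims(node2), valid(obj3), visible(node2), wooden(obj3)} — 23 facts.

23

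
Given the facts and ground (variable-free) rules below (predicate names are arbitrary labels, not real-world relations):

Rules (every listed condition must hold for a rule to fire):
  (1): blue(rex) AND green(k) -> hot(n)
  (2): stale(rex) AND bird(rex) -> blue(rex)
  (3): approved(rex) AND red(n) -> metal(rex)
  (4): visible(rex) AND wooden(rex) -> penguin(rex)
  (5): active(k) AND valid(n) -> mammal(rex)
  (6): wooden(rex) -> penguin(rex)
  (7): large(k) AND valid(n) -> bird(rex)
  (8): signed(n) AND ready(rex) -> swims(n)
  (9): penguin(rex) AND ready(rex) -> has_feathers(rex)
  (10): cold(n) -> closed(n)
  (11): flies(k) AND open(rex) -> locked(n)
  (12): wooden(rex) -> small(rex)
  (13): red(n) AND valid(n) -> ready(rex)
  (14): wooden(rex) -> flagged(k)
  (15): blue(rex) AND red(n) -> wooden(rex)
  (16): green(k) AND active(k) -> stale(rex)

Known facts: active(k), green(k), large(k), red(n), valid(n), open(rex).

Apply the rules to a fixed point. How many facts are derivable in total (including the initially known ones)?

17

[1] (5) [active(k) AND valid(n) -> mammal(rex)]; (7) [large(k) AND valid(n) -> bird(rex)]; (13) [red(n) AND valid(n) -> ready(rex)]; (16) [green(k) AND active(k) -> stale(rex)]. ⇒ new: mammal(rex), bird(rex), ready(rex), stale(rex).
[2] (2) [stale(rex) AND bird(rex) -> blue(rex)]. ⇒ new: blue(rex).
[3] (1) [blue(rex) AND green(k) -> hot(n)]; (15) [blue(rex) AND red(n) -> wooden(rex)]. ⇒ new: hot(n), wooden(rex).
[4] (6) [wooden(rex) -> penguin(rex)]; (12) [wooden(rex) -> small(rex)]; (14) [wooden(rex) -> flagged(k)]. ⇒ new: penguin(rex), small(rex), flagged(k).
[5] (9) [penguin(rex) AND ready(rex) -> has_feathers(rex)]. ⇒ new: has_feathers(rex).
Closure: {active(k), bird(rex), blue(rex), flagged(k), green(k), has_feathers(rex), hot(n), large(k), mammal(rex), open(rex), penguin(rex), ready(rex), red(n), small(rex), stale(rex), valid(n), wooden(rex)} — 17 facts.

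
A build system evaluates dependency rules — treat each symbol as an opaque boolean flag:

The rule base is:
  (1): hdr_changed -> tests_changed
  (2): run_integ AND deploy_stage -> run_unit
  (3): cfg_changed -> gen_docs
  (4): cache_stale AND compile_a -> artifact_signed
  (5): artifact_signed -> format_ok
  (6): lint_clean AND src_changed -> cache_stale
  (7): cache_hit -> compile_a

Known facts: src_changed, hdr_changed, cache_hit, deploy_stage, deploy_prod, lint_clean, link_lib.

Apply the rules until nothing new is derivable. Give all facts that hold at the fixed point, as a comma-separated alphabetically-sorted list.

artifact_signed, cache_hit, cache_stale, compile_a, deploy_prod, deploy_stage, format_ok, hdr_changed, link_lib, lint_clean, src_changed, tests_changed

Round 1: (1) [hdr_changed -> tests_changed]; (6) [lint_clean AND src_changed -> cache_stale]; (7) [cache_hit -> compile_a]. New: tests_changed, cache_stale, compile_a.
Round 2: (4) [cache_stale AND compile_a -> artifact_signed]. New: artifact_signed.
Round 3: (5) [artifact_signed -> format_ok]. New: format_ok.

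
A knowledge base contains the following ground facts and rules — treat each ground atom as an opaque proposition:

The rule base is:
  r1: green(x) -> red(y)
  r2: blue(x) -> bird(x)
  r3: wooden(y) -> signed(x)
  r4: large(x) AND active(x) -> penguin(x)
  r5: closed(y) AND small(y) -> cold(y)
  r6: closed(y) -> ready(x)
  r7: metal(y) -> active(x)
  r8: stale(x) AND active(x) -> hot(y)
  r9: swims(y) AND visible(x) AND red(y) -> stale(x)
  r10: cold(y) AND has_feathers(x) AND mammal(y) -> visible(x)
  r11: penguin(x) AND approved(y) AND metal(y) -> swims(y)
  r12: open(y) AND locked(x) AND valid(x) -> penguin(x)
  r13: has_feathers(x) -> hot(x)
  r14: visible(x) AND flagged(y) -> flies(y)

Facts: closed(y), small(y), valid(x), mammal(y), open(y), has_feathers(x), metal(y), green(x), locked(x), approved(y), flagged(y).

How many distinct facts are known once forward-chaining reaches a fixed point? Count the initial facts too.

Round 1: r1 [green(x) -> red(y)]; r5 [closed(y) AND small(y) -> cold(y)]; r6 [closed(y) -> ready(x)]; r7 [metal(y) -> active(x)]; r12 [open(y) AND locked(x) AND valid(x) -> penguin(x)]; r13 [has_feathers(x) -> hot(x)]. New: red(y), cold(y), ready(x), active(x), penguin(x), hot(x).
Round 2: r10 [cold(y) AND has_feathers(x) AND mammal(y) -> visible(x)]; r11 [penguin(x) AND approved(y) AND metal(y) -> swims(y)]. New: visible(x), swims(y).
Round 3: r9 [swims(y) AND visible(x) AND red(y) -> stale(x)]; r14 [visible(x) AND flagged(y) -> flies(y)]. New: stale(x), flies(y).
Round 4: r8 [stale(x) AND active(x) -> hot(y)]. New: hot(y).
Closure: {active(x), approved(y), closed(y), cold(y), flagged(y), flies(y), green(x), has_feathers(x), hot(x), hot(y), locked(x), mammal(y), metal(y), open(y), penguin(x), ready(x), red(y), small(y), stale(x), swims(y), valid(x), visible(x)} — 22 facts.

22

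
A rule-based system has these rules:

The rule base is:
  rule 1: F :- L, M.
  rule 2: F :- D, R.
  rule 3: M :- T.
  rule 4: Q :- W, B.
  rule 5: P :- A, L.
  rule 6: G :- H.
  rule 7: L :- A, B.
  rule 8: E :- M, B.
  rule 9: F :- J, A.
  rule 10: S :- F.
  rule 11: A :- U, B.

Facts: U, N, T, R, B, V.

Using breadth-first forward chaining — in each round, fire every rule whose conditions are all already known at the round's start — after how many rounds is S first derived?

4

[1] rule 3 [M :- T.]; rule 11 [A :- U, B.]. ⇒ new: M, A.
[2] rule 7 [L :- A, B.]; rule 8 [E :- M, B.]. ⇒ new: L, E.
[3] rule 1 [F :- L, M.]; rule 5 [P :- A, L.]. ⇒ new: F, P.
[4] rule 10 [S :- F.]. ⇒ new: S.
S first appears in round 4.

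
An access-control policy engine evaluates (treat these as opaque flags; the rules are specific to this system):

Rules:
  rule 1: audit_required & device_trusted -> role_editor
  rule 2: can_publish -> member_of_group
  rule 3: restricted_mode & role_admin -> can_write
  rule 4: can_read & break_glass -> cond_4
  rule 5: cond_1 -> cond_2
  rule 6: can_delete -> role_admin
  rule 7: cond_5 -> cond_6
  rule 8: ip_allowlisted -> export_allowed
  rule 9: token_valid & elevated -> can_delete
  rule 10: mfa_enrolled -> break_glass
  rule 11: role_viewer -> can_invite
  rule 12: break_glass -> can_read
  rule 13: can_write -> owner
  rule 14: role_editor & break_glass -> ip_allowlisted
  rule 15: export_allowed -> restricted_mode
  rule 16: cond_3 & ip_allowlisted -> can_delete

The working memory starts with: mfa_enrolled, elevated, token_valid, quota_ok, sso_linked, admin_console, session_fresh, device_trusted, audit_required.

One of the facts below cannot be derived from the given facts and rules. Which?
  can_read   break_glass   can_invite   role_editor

Round 1: rule 1 [audit_required & device_trusted -> role_editor]; rule 9 [token_valid & elevated -> can_delete]; rule 10 [mfa_enrolled -> break_glass]. Adds role_editor, can_delete, break_glass.
Round 2: rule 6 [can_delete -> role_admin]; rule 12 [break_glass -> can_read]; rule 14 [role_editor & break_glass -> ip_allowlisted]. Adds role_admin, can_read, ip_allowlisted.
Round 3: rule 4 [can_read & break_glass -> cond_4]; rule 8 [ip_allowlisted -> export_allowed]. Adds cond_4, export_allowed.
Round 4: rule 15 [export_allowed -> restricted_mode]. Adds restricted_mode.
Round 5: rule 3 [restricted_mode & role_admin -> can_write]. Adds can_write.
Round 6: rule 13 [can_write -> owner]. Adds owner.
Derived: break_glass (round 1), can_read (round 2), role_editor (round 1). can_invite never appears in any round.

can_invite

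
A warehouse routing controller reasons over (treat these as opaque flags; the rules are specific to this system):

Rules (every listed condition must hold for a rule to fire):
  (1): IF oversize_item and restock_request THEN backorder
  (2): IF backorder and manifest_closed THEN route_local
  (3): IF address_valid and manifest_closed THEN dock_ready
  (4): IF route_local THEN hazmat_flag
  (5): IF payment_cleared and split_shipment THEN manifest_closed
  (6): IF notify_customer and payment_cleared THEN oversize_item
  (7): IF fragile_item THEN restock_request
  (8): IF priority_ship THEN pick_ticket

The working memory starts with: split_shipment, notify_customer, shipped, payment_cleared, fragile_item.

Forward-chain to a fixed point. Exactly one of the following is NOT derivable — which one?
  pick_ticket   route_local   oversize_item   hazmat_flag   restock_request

pick_ticket

[1] (5) [IF payment_cleared and split_shipment THEN manifest_closed]; (6) [IF notify_customer and payment_cleared THEN oversize_item]; (7) [IF fragile_item THEN restock_request]. ⇒ new: manifest_closed, oversize_item, restock_request.
[2] (1) [IF oversize_item and restock_request THEN backorder]. ⇒ new: backorder.
[3] (2) [IF backorder and manifest_closed THEN route_local]. ⇒ new: route_local.
[4] (4) [IF route_local THEN hazmat_flag]. ⇒ new: hazmat_flag.
Derived: oversize_item (round 1), hazmat_flag (round 4), restock_request (round 1), route_local (round 3). pick_ticket never appears in any round.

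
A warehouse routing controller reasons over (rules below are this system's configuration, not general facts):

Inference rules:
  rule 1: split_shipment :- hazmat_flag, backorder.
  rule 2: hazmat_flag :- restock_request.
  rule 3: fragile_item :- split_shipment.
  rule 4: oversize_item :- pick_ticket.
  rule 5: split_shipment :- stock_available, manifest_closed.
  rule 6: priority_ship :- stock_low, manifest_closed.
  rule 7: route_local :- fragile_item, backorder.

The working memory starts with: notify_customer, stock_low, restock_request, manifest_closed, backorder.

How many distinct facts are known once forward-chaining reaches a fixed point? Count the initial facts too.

10

Round 1 fires rule 2, rule 6, giving hazmat_flag, priority_ship.
Round 2 fires rule 1, giving split_shipment.
Round 3 fires rule 3, giving fragile_item.
Round 4 fires rule 7, giving route_local.
Closure: {backorder, fragile_item, hazmat_flag, manifest_closed, notify_customer, priority_ship, restock_request, route_local, split_shipment, stock_low} — 10 facts.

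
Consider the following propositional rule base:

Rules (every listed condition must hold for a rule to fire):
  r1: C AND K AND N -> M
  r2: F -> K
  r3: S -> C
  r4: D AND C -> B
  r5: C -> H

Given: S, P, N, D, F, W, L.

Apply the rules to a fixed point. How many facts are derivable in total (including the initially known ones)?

12

Round 1: r2 [F -> K]; r3 [S -> C]. Adds K, C.
Round 2: r1 [C AND K AND N -> M]; r4 [D AND C -> B]; r5 [C -> H]. Adds M, B, H.
Closure: {B, C, D, F, H, K, L, M, N, P, S, W} — 12 facts.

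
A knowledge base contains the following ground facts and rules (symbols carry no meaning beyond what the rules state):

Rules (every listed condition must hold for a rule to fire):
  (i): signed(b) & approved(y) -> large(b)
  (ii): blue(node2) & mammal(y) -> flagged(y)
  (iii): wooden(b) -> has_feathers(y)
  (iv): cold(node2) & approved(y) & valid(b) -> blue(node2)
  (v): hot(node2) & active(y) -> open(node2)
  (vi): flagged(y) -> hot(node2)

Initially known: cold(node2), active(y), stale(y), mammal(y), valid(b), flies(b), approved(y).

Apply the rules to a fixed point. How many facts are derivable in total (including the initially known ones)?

[1] (iv) [cold(node2) & approved(y) & valid(b) -> blue(node2)]. ⇒ new: blue(node2).
[2] (ii) [blue(node2) & mammal(y) -> flagged(y)]. ⇒ new: flagged(y).
[3] (vi) [flagged(y) -> hot(node2)]. ⇒ new: hot(node2).
[4] (v) [hot(node2) & active(y) -> open(node2)]. ⇒ new: open(node2).
Closure: {active(y), approved(y), blue(node2), cold(node2), flagged(y), flies(b), hot(node2), mammal(y), open(node2), stale(y), valid(b)} — 11 facts.

11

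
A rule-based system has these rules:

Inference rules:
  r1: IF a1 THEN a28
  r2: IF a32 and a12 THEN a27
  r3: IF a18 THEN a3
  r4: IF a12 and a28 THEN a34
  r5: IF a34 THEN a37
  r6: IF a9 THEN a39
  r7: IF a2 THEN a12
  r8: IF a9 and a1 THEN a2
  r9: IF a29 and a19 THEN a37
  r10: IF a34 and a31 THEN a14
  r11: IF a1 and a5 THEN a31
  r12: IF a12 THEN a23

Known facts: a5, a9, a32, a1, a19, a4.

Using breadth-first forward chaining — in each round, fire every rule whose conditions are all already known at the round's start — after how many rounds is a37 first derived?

4

Round 1 fires r1, r6, r8, r11, giving a28, a39, a2, a31.
Round 2 fires r7, giving a12.
Round 3 fires r2, r4, r12, giving a27, a34, a23.
Round 4 fires r5, r10, giving a37, a14.
a37 first appears in round 4.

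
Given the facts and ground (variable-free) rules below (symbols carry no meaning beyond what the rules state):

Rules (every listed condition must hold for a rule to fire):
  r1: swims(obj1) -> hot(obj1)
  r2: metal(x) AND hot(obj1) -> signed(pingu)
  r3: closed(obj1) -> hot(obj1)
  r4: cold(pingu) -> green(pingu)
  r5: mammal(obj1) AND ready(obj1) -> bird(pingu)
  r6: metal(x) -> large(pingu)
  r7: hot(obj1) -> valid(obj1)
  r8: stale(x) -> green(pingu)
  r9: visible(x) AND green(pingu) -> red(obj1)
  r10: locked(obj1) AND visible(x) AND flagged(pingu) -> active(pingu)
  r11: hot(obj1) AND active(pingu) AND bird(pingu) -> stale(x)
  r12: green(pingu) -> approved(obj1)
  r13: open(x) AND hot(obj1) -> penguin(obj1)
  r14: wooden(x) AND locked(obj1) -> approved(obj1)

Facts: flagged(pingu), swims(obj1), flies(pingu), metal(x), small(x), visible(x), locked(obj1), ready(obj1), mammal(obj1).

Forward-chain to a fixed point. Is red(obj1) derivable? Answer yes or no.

yes

Round 1: r1 [swims(obj1) -> hot(obj1)]; r5 [mammal(obj1) AND ready(obj1) -> bird(pingu)]; r6 [metal(x) -> large(pingu)]; r10 [locked(obj1) AND visible(x) AND flagged(pingu) -> active(pingu)]. New: hot(obj1), bird(pingu), large(pingu), active(pingu).
Round 2: r2 [metal(x) AND hot(obj1) -> signed(pingu)]; r7 [hot(obj1) -> valid(obj1)]; r11 [hot(obj1) AND active(pingu) AND bird(pingu) -> stale(x)]. New: signed(pingu), valid(obj1), stale(x).
Round 3: r8 [stale(x) -> green(pingu)]. New: green(pingu).
Round 4: r9 [visible(x) AND green(pingu) -> red(obj1)]; r12 [green(pingu) -> approved(obj1)]. New: red(obj1), approved(obj1).
red(obj1) appears in round 4, so it is derivable.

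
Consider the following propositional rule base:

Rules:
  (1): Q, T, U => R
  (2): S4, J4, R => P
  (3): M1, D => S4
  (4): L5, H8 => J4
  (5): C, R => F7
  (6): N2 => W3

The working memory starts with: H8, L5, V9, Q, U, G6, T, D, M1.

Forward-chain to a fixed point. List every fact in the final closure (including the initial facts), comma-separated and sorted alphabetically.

D, G6, H8, J4, L5, M1, P, Q, R, S4, T, U, V9

Round 1 — (1), (3), (4), derive R, S4, J4.
Round 2 — (2), derive P.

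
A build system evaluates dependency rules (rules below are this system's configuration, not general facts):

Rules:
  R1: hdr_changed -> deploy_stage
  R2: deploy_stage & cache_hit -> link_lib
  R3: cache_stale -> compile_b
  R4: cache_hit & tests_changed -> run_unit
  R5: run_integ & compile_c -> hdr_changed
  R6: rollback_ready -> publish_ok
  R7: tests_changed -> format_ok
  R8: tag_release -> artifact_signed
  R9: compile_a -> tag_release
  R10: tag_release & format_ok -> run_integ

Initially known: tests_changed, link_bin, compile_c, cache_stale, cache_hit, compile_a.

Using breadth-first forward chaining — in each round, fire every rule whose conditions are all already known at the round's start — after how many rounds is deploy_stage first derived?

Round 1 fires R3, R4, R7, R9, giving compile_b, run_unit, format_ok, tag_release.
Round 2 fires R8, R10, giving artifact_signed, run_integ.
Round 3 fires R5, giving hdr_changed.
Round 4 fires R1, giving deploy_stage.
deploy_stage first appears in round 4.

4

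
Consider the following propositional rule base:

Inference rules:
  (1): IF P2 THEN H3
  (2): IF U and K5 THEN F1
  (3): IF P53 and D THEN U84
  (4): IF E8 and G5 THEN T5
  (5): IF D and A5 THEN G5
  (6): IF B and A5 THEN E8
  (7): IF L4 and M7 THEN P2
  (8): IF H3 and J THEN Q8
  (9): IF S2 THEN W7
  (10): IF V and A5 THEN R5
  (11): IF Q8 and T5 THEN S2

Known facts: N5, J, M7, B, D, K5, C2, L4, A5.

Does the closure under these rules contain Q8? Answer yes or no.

yes

Round 1 — (5), (6), (7), derive G5, E8, P2.
Round 2 — (1), (4), derive H3, T5.
Round 3 — (8), derive Q8.
Round 4 — (11), derive S2.
Round 5 — (9), derive W7.
Q8 appears in round 3, so it is derivable.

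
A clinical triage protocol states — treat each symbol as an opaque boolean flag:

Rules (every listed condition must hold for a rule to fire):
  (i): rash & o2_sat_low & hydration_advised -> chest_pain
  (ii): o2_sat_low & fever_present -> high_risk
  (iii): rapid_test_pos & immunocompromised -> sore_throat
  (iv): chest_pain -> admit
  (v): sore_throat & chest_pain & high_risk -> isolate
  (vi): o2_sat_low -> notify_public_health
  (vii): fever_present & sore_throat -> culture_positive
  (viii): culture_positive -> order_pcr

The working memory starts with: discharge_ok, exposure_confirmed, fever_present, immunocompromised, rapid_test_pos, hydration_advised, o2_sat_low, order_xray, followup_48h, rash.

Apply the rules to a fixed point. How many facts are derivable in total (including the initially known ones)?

18

Round 1: (i) [rash & o2_sat_low & hydration_advised -> chest_pain]; (ii) [o2_sat_low & fever_present -> high_risk]; (iii) [rapid_test_pos & immunocompromised -> sore_throat]; (vi) [o2_sat_low -> notify_public_health]. Adds chest_pain, high_risk, sore_throat, notify_public_health.
Round 2: (iv) [chest_pain -> admit]; (v) [sore_throat & chest_pain & high_risk -> isolate]; (vii) [fever_present & sore_throat -> culture_positive]. Adds admit, isolate, culture_positive.
Round 3: (viii) [culture_positive -> order_pcr]. Adds order_pcr.
Closure: {admit, chest_pain, culture_positive, discharge_ok, exposure_confirmed, fever_present, followup_48h, high_risk, hydration_advised, immunocompromised, isolate, notify_public_health, o2_sat_low, order_pcr, order_xray, rapid_test_pos, rash, sore_throat} — 18 facts.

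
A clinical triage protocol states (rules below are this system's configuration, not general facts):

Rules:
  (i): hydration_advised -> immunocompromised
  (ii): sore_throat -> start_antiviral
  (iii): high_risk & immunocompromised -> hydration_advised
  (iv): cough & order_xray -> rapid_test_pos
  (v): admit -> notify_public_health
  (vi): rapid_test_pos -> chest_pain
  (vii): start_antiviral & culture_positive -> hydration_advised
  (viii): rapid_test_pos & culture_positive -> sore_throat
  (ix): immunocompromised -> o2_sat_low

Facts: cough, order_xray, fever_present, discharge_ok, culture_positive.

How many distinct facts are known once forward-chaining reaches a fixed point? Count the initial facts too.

12

Round 1 fires (iv), giving rapid_test_pos.
Round 2 fires (vi), (viii), giving chest_pain, sore_throat.
Round 3 fires (ii), giving start_antiviral.
Round 4 fires (vii), giving hydration_advised.
Round 5 fires (i), giving immunocompromised.
Round 6 fires (ix), giving o2_sat_low.
Closure: {chest_pain, cough, culture_positive, discharge_ok, fever_present, hydration_advised, immunocompromised, o2_sat_low, order_xray, rapid_test_pos, sore_throat, start_antiviral} — 12 facts.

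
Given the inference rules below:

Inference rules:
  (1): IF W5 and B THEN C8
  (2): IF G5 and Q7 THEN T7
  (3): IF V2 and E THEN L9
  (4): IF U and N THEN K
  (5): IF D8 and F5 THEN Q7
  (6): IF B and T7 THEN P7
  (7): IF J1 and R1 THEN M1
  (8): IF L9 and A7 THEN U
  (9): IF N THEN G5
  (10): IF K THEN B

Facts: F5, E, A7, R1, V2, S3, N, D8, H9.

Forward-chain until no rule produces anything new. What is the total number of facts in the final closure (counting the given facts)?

17

Round 1: (3) [IF V2 and E THEN L9]; (5) [IF D8 and F5 THEN Q7]; (9) [IF N THEN G5]. New: L9, Q7, G5.
Round 2: (2) [IF G5 and Q7 THEN T7]; (8) [IF L9 and A7 THEN U]. New: T7, U.
Round 3: (4) [IF U and N THEN K]. New: K.
Round 4: (10) [IF K THEN B]. New: B.
Round 5: (6) [IF B and T7 THEN P7]. New: P7.
Closure: {A7, B, D8, E, F5, G5, H9, K, L9, N, P7, Q7, R1, S3, T7, U, V2} — 17 facts.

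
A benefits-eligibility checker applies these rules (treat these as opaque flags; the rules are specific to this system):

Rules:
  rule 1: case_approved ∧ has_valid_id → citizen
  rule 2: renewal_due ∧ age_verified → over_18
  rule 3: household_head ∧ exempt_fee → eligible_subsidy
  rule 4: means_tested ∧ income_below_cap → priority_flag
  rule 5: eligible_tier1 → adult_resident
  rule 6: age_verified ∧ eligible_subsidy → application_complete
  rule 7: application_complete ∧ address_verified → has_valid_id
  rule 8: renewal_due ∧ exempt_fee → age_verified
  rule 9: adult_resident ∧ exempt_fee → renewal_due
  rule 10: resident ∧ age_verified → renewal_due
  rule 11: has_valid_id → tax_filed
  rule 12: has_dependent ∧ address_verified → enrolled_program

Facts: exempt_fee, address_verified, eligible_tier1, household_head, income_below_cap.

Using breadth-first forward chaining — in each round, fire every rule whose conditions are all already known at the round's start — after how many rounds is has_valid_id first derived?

5

Round 1 — rule 3, rule 5, derive eligible_subsidy, adult_resident.
Round 2 — rule 9, derive renewal_due.
Round 3 — rule 8, derive age_verified.
Round 4 — rule 2, rule 6, derive over_18, application_complete.
Round 5 — rule 7, derive has_valid_id.
has_valid_id first appears in round 5.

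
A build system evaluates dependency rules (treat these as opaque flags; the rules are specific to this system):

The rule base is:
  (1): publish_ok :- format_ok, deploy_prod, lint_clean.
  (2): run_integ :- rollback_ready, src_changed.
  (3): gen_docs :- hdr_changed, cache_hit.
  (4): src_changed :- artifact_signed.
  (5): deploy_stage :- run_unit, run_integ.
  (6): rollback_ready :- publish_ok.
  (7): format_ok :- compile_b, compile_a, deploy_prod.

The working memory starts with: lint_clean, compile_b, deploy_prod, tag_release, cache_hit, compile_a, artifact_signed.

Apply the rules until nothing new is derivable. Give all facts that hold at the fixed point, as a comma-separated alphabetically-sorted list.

artifact_signed, cache_hit, compile_a, compile_b, deploy_prod, format_ok, lint_clean, publish_ok, rollback_ready, run_integ, src_changed, tag_release

Round 1 fires (4), (7), giving src_changed, format_ok.
Round 2 fires (1), giving publish_ok.
Round 3 fires (6), giving rollback_ready.
Round 4 fires (2), giving run_integ.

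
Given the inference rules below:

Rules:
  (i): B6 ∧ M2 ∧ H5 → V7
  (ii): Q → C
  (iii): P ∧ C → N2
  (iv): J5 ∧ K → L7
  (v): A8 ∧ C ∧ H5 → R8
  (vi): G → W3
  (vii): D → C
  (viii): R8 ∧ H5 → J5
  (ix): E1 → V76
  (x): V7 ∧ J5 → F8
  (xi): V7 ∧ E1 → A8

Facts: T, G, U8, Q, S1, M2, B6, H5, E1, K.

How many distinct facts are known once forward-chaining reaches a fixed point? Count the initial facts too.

19

Round 1 — (i), (ii), (vi), (ix), derive V7, C, W3, V76.
Round 2 — (xi), derive A8.
Round 3 — (v), derive R8.
Round 4 — (viii), derive J5.
Round 5 — (iv), (x), derive L7, F8.
Closure: {A8, B6, C, E1, F8, G, H5, J5, K, L7, M2, Q, R8, S1, T, U8, V7, V76, W3} — 19 facts.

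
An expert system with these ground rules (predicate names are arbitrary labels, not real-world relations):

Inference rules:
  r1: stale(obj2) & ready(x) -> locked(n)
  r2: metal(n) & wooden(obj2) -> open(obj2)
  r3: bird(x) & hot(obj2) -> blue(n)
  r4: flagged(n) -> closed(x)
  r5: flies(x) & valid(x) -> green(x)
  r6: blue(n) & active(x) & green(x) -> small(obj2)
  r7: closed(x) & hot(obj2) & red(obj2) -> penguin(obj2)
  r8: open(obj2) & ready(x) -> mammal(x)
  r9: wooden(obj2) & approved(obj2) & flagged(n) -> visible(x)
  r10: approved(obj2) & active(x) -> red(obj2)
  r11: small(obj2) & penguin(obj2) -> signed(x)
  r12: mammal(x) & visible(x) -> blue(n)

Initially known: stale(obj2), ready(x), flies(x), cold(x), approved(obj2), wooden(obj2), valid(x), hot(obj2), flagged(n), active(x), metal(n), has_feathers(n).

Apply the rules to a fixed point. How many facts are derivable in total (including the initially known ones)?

23

Round 1: r1 [stale(obj2) & ready(x) -> locked(n)]; r2 [metal(n) & wooden(obj2) -> open(obj2)]; r4 [flagged(n) -> closed(x)]; r5 [flies(x) & valid(x) -> green(x)]; r9 [wooden(obj2) & approved(obj2) & flagged(n) -> visible(x)]; r10 [approved(obj2) & active(x) -> red(obj2)]. Adds locked(n), open(obj2), closed(x), green(x), visible(x), red(obj2).
Round 2: r7 [closed(x) & hot(obj2) & red(obj2) -> penguin(obj2)]; r8 [open(obj2) & ready(x) -> mammal(x)]. Adds penguin(obj2), mammal(x).
Round 3: r12 [mammal(x) & visible(x) -> blue(n)]. Adds blue(n).
Round 4: r6 [blue(n) & active(x) & green(x) -> small(obj2)]. Adds small(obj2).
Round 5: r11 [small(obj2) & penguin(obj2) -> signed(x)]. Adds signed(x).
Closure: {active(x), approved(obj2), blue(n), closed(x), cold(x), flagged(n), flies(x), green(x), has_feathers(n), hot(obj2), locked(n), mammal(x), metal(n), open(obj2), penguin(obj2), ready(x), red(obj2), signed(x), small(obj2), stale(obj2), valid(x), visible(x), wooden(obj2)} — 23 facts.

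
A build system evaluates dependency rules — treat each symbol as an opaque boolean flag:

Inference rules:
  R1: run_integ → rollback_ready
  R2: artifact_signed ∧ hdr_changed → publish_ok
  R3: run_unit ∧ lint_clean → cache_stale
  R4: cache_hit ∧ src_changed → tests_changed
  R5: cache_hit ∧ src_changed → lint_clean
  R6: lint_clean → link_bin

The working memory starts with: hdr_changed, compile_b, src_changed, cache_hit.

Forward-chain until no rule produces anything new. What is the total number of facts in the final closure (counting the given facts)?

7

Round 1: R4 [cache_hit ∧ src_changed → tests_changed]; R5 [cache_hit ∧ src_changed → lint_clean]. New: tests_changed, lint_clean.
Round 2: R6 [lint_clean → link_bin]. New: link_bin.
Closure: {cache_hit, compile_b, hdr_changed, link_bin, lint_clean, src_changed, tests_changed} — 7 facts.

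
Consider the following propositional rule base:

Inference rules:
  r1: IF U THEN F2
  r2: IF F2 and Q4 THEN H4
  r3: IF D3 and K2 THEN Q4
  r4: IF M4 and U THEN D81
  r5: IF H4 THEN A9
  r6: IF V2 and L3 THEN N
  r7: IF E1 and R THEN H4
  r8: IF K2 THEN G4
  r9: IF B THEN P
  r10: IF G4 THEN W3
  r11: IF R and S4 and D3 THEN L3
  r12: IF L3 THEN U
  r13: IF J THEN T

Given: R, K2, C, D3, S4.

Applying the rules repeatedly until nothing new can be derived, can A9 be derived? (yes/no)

Round 1 fires r3, r8, r11, giving Q4, G4, L3.
Round 2 fires r10, r12, giving W3, U.
Round 3 fires r1, giving F2.
Round 4 fires r2, giving H4.
Round 5 fires r5, giving A9.
A9 appears in round 5, so it is derivable.

yes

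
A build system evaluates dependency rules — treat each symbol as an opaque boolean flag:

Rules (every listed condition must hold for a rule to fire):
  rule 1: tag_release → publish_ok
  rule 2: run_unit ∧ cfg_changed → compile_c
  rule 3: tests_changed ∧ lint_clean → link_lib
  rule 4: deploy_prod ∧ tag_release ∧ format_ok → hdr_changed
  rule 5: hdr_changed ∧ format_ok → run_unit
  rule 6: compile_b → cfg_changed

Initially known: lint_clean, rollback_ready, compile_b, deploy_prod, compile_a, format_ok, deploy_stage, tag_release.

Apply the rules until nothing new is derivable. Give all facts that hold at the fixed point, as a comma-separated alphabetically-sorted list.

[1] rule 1 [tag_release → publish_ok]; rule 4 [deploy_prod ∧ tag_release ∧ format_ok → hdr_changed]; rule 6 [compile_b → cfg_changed]. ⇒ new: publish_ok, hdr_changed, cfg_changed.
[2] rule 5 [hdr_changed ∧ format_ok → run_unit]. ⇒ new: run_unit.
[3] rule 2 [run_unit ∧ cfg_changed → compile_c]. ⇒ new: compile_c.

cfg_changed, compile_a, compile_b, compile_c, deploy_prod, deploy_stage, format_ok, hdr_changed, lint_clean, publish_ok, rollback_ready, run_unit, tag_release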